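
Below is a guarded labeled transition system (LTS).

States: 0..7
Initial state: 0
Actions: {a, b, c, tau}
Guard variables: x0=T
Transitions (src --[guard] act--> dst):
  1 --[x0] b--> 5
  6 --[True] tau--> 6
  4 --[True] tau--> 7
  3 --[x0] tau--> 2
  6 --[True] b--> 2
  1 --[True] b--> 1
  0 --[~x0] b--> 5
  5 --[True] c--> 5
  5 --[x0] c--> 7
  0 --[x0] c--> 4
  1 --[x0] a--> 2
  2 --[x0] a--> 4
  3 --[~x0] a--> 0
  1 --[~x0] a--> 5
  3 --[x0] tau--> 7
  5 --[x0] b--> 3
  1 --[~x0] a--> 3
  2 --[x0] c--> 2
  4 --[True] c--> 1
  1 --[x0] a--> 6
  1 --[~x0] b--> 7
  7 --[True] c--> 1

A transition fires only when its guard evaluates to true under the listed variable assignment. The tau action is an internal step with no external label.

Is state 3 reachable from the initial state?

Guard filter leaves 17 enabled edge(s).
Layer 0: {0}
Layer 1: {4}  cumulative {0,4}
Layer 2: {1,7}  cumulative {0,1,4,7}
Layer 3: {2,5,6}  cumulative {0,1,2,4,5,6,7}
Layer 4: {3}  cumulative {0,1,2,3,4,5,6,7}
R = {0,1,2,3,4,5,6,7}
Path to 3: c·c·b·b

Answer: REACHABLE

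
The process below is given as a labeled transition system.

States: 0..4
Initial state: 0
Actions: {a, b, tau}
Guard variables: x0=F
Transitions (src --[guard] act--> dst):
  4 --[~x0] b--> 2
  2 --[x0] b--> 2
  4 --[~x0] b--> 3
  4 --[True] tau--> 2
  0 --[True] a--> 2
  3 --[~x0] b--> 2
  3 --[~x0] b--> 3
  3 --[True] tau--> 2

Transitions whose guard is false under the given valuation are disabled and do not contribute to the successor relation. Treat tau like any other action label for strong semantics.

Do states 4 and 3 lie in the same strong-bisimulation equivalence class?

Bisimulation quotient by refinement:
  round 0: {{0,1,2,3,4}}
  round 1: {{0},{1,2},{3,4}}
Fixed point at round 2; 3 class(es).
4∈{3,4}, 3∈{3,4}

Answer: BISIMILAR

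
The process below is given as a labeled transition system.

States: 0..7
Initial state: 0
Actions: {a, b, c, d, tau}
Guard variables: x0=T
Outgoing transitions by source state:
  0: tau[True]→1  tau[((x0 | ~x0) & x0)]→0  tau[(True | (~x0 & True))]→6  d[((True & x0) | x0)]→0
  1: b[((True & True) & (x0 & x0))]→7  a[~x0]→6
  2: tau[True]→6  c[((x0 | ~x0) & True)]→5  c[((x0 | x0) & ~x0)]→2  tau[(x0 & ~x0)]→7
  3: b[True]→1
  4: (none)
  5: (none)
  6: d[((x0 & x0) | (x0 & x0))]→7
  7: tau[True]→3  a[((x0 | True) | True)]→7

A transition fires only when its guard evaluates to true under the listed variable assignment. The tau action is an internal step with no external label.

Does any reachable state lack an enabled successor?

Reachable = {0,1,3,6,7}
  0: d→0  tau→0  tau→1  tau→6  [4 exit(s)]
  1: b→7  [1 exit(s)]
  3: b→1  [1 exit(s)]
  6: d→7  [1 exit(s)]
  7: a→7  tau→3  [2 exit(s)]

Answer: DEADLOCK-FREE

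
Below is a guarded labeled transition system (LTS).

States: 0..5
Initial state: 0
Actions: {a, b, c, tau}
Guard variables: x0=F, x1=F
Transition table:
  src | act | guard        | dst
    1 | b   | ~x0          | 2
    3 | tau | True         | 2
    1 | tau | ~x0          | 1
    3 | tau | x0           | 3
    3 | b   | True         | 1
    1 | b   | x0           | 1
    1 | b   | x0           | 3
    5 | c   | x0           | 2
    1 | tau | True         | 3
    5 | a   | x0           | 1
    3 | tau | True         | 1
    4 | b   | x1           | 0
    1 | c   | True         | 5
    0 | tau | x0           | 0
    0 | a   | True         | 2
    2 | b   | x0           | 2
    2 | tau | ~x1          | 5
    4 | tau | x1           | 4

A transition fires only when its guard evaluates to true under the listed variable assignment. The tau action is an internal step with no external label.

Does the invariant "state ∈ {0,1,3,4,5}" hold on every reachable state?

Answer: INVARIANT VIOLATED at state 2

Working:
Allowed set {0,1,3,4,5}
Reach set: {0,2,5}
  0: ✓
  2: outside
  5: ✓
counterexample path to 2: a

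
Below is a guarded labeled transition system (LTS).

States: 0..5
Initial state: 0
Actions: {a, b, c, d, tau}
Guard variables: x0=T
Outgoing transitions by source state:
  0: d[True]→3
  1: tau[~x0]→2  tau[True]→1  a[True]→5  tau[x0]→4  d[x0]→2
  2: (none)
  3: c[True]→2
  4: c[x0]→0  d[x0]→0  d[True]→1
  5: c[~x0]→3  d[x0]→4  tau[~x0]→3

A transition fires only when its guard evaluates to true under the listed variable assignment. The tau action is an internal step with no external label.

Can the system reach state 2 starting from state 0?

Answer: REACHABLE

Analysis:
Guard filter leaves 10 enabled edge(s).
Layer 0: {0}
Layer 1: {3}  now seen {0,3}
Layer 2: {2}  now seen {0,2,3}
R = {0,2,3}
trace reaching 2: d·c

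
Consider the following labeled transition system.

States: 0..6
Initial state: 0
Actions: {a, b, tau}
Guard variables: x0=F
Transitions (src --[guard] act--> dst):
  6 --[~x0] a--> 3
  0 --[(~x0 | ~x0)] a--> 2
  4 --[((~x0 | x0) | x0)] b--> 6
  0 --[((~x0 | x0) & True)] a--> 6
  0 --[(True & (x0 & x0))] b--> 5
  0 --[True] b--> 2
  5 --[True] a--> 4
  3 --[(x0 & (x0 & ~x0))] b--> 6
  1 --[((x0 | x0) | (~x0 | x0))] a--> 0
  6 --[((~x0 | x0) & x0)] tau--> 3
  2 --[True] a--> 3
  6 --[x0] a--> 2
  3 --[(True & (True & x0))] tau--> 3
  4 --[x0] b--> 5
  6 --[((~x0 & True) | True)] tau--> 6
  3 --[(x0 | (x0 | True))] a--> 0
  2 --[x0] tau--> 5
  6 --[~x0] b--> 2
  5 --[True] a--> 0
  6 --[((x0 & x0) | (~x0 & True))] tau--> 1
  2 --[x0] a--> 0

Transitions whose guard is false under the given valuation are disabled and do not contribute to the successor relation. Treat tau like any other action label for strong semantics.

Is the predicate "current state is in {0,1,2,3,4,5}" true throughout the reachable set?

Inv-set: {0,1,2,3,4,5}
Reach set: {0,1,2,3,6}
  0: ok
  1: ok
  2: ok
  3: ok
  6: VIOLATES
witness against invariant: a → 6

Answer: INVARIANT VIOLATED at state 6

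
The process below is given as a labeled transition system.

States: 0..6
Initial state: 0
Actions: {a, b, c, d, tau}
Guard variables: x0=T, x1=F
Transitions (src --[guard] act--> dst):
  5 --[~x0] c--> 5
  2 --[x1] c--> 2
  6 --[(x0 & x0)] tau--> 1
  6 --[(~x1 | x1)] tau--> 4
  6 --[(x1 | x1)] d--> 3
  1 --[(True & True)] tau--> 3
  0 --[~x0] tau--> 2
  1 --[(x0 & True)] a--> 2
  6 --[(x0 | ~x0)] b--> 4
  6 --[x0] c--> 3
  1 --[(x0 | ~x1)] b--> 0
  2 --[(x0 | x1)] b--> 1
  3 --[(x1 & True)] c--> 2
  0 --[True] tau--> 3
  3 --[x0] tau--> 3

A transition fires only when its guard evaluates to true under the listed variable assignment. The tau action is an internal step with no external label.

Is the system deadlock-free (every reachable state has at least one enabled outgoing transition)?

Answer: DEADLOCK-FREE

Analysis:
Reach set: {0,3}
  0: tau→3  [deg 1]
  3: tau→3  [deg 1]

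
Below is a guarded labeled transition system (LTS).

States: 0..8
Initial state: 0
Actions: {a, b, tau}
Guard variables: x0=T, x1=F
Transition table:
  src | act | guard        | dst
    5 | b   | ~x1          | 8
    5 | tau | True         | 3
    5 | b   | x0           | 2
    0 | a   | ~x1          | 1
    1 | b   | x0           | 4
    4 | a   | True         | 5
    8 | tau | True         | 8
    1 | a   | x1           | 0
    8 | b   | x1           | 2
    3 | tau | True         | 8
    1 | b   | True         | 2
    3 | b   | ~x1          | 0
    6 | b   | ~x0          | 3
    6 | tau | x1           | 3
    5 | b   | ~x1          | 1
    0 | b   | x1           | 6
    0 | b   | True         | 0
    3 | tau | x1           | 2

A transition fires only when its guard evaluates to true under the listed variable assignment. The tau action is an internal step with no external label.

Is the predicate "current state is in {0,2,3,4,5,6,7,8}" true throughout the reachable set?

Safe = {0,2,3,4,5,6,7,8}
Reach set: {0,1,2,3,4,5,8}
  0: ok
  1: ✗ unsafe
  2: ok
  3: ok
  4: ok
  5: ok
  8: ok
counterexample path to 1: a

Answer: INVARIANT VIOLATED at state 1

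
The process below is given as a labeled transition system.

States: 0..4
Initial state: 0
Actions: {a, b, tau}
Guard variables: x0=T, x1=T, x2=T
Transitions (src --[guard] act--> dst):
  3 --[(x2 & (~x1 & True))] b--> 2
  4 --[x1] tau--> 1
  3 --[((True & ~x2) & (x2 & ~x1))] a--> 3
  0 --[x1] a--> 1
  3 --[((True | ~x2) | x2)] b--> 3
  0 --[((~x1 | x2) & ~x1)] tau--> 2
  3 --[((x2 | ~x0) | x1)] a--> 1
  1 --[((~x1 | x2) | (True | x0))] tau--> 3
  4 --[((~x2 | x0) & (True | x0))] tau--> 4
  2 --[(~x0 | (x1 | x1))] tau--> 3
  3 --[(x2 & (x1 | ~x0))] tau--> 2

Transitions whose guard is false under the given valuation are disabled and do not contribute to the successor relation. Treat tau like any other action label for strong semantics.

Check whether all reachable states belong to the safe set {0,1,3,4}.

Allowed set {0,1,3,4}
R = {0,1,2,3}
  0: ✓
  1: ✓
  2: ✗ unsafe
  3: ✓
reach 2 via a·tau·tau — violates

Answer: INVARIANT VIOLATED at state 2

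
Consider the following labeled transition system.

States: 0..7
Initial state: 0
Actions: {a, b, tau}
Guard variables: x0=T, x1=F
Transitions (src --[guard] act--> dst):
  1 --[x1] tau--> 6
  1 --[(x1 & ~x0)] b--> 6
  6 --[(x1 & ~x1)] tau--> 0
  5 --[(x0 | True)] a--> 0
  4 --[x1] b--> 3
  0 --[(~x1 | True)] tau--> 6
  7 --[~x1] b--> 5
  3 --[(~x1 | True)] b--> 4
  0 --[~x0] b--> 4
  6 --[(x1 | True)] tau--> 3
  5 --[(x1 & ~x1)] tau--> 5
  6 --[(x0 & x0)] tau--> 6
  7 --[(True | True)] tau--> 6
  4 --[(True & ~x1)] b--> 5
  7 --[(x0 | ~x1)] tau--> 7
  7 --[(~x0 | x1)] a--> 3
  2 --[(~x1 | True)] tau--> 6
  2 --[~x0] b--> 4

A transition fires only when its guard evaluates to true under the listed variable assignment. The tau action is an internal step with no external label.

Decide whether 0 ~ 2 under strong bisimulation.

Refine partition for ~:
  π0 = {{0,1,2,3,4,5,6,7}}
  π1 = {{0,2,6},{1},{3,4},{5},{7}}
  π2 = {{0,2},{1},{3},{4},{5},{6},{7}}
stable after 3 split(s): 7 block(s)
0∈{0,2}, 2∈{0,2}

Answer: BISIMILAR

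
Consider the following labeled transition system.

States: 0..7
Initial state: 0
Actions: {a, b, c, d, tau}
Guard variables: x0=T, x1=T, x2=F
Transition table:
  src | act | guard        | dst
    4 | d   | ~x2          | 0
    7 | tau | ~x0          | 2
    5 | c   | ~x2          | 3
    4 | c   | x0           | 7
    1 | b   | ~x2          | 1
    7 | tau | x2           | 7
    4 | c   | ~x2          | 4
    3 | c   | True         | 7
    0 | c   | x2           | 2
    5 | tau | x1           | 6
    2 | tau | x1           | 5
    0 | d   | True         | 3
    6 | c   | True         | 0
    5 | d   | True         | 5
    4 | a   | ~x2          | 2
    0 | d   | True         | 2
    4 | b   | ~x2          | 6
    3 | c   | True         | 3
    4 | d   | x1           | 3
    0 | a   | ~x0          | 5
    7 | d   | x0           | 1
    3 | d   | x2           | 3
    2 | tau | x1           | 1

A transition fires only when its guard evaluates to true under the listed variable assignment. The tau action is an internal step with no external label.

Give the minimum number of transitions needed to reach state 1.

BFS to 1:
  L0 = {0}
  L1 = {2,3}
  L2 = {1,5,7}
depth(1)=2, e.g. d·tau

Answer: 2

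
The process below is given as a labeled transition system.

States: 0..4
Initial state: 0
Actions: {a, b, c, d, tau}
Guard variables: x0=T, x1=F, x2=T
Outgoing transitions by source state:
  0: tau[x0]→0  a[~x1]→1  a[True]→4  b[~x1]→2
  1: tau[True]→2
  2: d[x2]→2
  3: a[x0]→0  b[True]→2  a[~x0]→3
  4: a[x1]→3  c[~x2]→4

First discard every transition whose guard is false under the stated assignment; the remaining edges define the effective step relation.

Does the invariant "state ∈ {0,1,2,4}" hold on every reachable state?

Answer: INVARIANT HOLDS

Trace:
Inv-set: {0,1,2,4}
Reachable = {0,1,2,4}
  0: safe
  1: safe
  2: safe
  4: safe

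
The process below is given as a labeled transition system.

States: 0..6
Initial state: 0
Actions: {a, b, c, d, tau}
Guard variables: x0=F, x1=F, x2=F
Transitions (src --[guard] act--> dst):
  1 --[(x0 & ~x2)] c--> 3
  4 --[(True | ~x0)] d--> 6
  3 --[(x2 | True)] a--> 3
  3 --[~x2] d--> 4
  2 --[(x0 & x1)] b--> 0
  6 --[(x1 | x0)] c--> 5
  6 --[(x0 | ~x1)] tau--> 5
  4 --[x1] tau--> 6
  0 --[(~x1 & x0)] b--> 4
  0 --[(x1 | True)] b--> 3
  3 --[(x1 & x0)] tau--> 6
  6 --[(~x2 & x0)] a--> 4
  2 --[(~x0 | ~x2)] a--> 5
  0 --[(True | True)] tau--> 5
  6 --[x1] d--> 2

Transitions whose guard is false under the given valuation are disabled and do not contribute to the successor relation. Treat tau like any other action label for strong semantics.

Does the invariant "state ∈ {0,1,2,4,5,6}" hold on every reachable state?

Answer: INVARIANT VIOLATED at state 3

Analysis:
Allowed set {0,1,2,4,5,6}
Reach set: {0,3,4,5,6}
  0: safe
  3: VIOLATES
  4: safe
  5: safe
  6: safe
reach 3 via b — violates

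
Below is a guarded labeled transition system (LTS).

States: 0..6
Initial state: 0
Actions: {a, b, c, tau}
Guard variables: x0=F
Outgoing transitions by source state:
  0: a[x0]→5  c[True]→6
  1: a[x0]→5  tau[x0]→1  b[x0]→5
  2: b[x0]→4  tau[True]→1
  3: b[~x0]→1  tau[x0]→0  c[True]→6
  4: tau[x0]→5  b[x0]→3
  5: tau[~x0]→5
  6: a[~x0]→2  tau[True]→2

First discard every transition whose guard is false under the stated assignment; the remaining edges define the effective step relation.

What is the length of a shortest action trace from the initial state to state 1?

Answer: 3

Analysis:
BFS to 1:
  Layer 0: {0}
  Layer 1: {6}
  Layer 2: {2}
  Layer 3: {1}
first hit 1 at d=3 via c·a·tau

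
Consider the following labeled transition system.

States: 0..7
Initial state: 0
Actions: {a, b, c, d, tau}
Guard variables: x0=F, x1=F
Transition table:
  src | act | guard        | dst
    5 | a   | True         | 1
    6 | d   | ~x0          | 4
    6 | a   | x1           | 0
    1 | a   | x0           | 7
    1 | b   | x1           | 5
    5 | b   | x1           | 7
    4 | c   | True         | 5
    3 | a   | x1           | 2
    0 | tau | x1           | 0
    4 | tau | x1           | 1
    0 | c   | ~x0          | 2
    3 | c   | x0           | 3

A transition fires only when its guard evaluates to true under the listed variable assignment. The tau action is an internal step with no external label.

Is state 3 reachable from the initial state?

Answer: UNREACHABLE

Analysis:
Guard filter leaves 4 enabled edge(s).
depth 0: {0}
depth 1: {2}  total {0,2}
Reachable = {0,2}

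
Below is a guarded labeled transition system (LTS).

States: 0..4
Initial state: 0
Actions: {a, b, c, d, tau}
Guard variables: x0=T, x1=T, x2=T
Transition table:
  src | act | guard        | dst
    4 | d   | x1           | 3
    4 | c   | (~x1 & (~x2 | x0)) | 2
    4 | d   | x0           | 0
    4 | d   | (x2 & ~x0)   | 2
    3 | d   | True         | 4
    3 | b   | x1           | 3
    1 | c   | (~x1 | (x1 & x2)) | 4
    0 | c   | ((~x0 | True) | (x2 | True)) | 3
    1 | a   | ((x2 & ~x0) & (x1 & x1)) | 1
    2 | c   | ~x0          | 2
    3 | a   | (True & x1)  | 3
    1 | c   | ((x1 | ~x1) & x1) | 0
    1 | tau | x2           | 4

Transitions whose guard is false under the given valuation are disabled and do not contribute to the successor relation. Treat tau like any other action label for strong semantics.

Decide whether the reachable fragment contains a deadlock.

R = {0,3,4}
  0: c→3  [1 exit(s)]
  3: a→3  b→3  d→4  [3 exit(s)]
  4: d→0  d→3  [2 exit(s)]

Answer: DEADLOCK-FREE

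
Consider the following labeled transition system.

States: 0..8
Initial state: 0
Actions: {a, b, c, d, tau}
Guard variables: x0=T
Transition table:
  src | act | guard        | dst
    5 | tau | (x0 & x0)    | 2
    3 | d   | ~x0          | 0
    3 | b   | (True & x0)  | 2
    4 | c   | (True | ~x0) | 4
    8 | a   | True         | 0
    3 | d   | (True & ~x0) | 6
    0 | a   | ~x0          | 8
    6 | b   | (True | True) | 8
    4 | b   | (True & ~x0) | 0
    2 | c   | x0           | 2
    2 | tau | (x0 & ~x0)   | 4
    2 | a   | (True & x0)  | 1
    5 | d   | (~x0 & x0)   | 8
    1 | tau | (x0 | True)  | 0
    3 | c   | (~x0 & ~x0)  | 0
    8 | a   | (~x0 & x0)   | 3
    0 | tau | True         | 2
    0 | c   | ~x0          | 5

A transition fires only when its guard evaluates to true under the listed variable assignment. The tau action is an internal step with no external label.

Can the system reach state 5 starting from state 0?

Answer: UNREACHABLE

Working:
After dropping false guards: 9 live edges.
L0 = {0}
L1 = {2}  now seen {0,2}
L2 = {1}  now seen {0,1,2}
R = {0,1,2}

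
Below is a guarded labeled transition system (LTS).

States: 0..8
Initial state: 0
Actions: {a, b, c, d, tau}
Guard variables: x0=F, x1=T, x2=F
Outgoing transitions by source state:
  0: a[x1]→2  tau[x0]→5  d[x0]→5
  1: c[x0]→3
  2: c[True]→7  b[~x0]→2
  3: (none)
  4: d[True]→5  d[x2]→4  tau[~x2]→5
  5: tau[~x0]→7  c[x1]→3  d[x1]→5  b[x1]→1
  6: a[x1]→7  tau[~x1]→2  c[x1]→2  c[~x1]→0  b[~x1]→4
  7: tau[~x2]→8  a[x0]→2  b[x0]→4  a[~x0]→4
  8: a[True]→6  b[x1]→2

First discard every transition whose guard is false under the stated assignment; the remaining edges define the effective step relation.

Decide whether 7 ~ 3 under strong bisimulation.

Answer: NOT BISIMILAR

Trace:
Bisimulation quotient by refinement:
  P[0] = {{0,1,2,3,4,5,6,7,8}}
  P[1] = {{0},{1,3},{2},{4},{5},{6},{7},{8}}
stable after 2 split(s): 8 block(s)
[7]={7}  [3]={1,3}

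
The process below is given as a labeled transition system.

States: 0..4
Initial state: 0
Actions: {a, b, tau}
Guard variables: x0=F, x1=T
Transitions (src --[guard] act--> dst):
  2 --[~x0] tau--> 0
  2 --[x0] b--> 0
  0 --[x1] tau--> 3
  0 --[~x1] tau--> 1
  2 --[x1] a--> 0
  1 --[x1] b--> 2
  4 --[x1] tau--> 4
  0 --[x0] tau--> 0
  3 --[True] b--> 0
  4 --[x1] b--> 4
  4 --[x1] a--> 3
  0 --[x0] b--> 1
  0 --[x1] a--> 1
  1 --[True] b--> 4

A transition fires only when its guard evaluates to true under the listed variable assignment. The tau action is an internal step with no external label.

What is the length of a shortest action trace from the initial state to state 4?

BFS to 4:
  L0 = {0}
  L1 = {1,3}
  L2 = {2,4}
first hit 4 at d=2 via a·b

Answer: 2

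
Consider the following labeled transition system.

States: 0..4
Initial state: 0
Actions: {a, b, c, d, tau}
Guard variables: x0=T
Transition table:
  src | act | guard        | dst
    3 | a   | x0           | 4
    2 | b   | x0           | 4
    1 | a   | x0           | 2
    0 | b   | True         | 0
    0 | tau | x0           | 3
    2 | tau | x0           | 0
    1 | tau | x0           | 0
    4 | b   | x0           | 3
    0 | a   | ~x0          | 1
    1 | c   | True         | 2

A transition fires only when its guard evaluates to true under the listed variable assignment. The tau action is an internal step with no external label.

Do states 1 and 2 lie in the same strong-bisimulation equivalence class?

Answer: NOT BISIMILAR

Trace:
Compute ~ classes (split until stable):
  round 0: {{0,1,2,3,4}}
  round 1: {{0,2},{1},{3},{4}}
  round 2: {{0},{1},{2},{3},{4}}
5 equivalence class(es) (converged in 3)
[1]={1}  [2]={2}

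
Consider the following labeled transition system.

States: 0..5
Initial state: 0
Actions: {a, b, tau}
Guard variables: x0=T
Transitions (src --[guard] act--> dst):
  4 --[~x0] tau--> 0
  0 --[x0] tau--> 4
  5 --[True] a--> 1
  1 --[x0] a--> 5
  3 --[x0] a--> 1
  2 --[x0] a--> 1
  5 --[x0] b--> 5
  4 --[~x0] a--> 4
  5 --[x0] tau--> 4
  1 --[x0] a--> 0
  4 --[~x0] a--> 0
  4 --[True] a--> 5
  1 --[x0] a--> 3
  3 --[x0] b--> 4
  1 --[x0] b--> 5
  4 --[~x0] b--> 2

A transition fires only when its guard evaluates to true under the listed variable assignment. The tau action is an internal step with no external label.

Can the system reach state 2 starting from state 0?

Answer: UNREACHABLE

Trace:
Guard filter leaves 12 enabled edge(s).
L0 = {0}
L1 = {4}  total {0,4}
L2 = {5}  total {0,4,5}
L3 = {1}  total {0,1,4,5}
L4 = {3}  total {0,1,3,4,5}
Reachable = {0,1,3,4,5}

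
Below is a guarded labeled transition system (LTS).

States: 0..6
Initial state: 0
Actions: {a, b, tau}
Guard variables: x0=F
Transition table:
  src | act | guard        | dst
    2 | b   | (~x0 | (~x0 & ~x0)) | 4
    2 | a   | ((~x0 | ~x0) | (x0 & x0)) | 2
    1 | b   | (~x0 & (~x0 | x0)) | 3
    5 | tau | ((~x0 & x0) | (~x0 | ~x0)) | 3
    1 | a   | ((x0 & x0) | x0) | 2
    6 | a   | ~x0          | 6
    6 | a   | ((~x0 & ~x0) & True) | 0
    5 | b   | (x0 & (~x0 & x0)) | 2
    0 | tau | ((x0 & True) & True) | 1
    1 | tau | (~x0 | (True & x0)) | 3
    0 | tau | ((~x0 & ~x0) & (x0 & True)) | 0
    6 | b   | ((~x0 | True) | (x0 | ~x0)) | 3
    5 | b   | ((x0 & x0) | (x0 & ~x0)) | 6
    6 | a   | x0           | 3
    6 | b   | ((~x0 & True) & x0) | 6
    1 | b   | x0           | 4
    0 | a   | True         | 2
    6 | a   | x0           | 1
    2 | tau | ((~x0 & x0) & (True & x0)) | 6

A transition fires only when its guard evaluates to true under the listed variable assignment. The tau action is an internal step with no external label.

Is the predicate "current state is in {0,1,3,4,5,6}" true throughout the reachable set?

Answer: INVARIANT VIOLATED at state 2

Trace:
Safe = {0,1,3,4,5,6}
Reachable = {0,2,4}
  0: ✓
  2: outside
  4: ✓
witness against invariant: a → 2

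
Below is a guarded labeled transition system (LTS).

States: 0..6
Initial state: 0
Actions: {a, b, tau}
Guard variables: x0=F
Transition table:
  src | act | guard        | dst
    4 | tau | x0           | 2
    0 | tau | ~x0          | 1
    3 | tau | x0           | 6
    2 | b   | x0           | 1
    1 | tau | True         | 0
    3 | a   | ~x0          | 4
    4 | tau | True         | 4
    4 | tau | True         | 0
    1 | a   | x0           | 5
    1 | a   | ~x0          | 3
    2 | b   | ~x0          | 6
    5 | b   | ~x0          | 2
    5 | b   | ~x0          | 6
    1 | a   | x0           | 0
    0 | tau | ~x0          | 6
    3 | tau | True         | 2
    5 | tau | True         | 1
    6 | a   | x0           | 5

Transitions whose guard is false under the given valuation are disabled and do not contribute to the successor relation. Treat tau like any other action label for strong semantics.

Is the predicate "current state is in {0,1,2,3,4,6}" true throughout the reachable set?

Inv-set: {0,1,2,3,4,6}
Reachable = {0,1,2,3,4,6}
  0: ✓
  1: ✓
  2: ✓
  3: ✓
  4: ✓
  6: ✓

Answer: INVARIANT HOLDS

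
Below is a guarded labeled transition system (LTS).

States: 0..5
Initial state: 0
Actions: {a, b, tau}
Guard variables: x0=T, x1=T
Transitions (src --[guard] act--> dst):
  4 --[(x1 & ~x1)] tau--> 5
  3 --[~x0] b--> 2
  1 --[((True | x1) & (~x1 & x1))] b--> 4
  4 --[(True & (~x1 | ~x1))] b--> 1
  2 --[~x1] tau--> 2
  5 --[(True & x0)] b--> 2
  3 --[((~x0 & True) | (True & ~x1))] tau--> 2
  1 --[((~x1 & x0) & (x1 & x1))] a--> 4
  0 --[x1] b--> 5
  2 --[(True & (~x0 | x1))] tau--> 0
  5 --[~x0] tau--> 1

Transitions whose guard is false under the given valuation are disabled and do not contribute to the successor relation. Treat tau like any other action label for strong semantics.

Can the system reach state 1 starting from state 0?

Guard filter leaves 3 enabled edge(s).
depth 0: {0}
depth 1: {5}  cumulative {0,5}
depth 2: {2}  cumulative {0,2,5}
Reachable = {0,2,5}

Answer: UNREACHABLE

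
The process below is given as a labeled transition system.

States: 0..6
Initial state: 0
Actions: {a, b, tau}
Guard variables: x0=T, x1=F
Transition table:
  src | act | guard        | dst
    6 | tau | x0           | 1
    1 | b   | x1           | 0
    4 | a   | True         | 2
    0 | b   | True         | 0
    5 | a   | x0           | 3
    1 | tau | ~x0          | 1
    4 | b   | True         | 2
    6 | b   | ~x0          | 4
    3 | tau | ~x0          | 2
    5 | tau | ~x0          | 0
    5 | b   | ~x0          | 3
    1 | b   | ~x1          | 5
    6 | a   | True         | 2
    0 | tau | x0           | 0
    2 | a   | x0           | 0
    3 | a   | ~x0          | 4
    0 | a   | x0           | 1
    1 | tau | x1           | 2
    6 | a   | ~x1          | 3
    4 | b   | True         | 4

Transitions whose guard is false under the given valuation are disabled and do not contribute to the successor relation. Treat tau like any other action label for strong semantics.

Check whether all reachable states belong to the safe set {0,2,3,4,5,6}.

Answer: INVARIANT VIOLATED at state 1

Trace:
Safe = {0,2,3,4,5,6}
R = {0,1,3,5}
  0: ✓
  1: VIOLATES
  3: ✓
  5: ✓
counterexample path to 1: a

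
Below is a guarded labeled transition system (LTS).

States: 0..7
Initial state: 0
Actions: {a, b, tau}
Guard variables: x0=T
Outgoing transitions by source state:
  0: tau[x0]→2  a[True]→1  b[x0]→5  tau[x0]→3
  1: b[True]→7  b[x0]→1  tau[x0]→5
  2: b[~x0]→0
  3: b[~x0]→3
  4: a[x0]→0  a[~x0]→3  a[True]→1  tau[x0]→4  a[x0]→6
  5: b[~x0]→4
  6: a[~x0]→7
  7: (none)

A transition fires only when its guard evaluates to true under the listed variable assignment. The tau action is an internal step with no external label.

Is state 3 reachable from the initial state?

Guard filter leaves 11 enabled edge(s).
L0 = {0}
L1 = {1,2,3,5}  cumulative {0,1,2,3,5}
L2 = {7}  cumulative {0,1,2,3,5,7}
R = {0,1,2,3,5,7}
trace reaching 3: tau

Answer: REACHABLE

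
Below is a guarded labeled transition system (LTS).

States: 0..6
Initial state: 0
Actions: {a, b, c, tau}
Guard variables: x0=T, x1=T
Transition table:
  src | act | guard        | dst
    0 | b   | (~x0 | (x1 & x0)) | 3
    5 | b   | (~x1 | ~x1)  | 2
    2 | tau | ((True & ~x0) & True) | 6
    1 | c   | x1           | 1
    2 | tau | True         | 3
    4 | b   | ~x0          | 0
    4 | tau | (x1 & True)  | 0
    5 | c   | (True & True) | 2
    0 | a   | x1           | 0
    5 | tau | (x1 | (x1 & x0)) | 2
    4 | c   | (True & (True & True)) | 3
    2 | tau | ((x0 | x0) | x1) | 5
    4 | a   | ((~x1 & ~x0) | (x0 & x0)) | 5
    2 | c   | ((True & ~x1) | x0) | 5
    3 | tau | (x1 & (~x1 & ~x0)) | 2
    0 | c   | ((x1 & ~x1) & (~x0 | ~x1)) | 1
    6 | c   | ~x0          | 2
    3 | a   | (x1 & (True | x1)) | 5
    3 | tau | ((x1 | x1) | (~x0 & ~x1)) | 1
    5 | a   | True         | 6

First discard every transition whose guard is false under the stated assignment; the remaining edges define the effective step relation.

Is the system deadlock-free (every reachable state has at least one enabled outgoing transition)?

Reach set: {0,1,2,3,5,6}
  0: a→0  b→3  [deg 2]
  1: c→1  [deg 1]
  2: c→5  tau→3  tau→5  [deg 3]
  3: a→5  tau→1  [deg 2]
  5: a→6  c→2  tau→2  [deg 3]
  6: ∅  [deadlock]
Path to 6: b·a·a

Answer: DEADLOCK at state 6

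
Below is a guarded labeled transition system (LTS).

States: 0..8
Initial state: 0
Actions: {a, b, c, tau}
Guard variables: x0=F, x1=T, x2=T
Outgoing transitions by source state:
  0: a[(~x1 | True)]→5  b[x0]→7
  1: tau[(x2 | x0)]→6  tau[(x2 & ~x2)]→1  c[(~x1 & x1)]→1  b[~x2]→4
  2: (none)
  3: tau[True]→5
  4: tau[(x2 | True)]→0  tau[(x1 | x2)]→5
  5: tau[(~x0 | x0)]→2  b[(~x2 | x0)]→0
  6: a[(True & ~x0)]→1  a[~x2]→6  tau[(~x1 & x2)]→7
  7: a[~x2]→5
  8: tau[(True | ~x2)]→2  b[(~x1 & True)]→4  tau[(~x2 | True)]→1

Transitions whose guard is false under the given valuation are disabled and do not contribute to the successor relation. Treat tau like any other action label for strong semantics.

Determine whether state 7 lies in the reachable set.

After dropping false guards: 9 live edges.
Layer 0: {0}
Layer 1: {5}  total {0,5}
Layer 2: {2}  total {0,2,5}
R = {0,2,5}

Answer: UNREACHABLE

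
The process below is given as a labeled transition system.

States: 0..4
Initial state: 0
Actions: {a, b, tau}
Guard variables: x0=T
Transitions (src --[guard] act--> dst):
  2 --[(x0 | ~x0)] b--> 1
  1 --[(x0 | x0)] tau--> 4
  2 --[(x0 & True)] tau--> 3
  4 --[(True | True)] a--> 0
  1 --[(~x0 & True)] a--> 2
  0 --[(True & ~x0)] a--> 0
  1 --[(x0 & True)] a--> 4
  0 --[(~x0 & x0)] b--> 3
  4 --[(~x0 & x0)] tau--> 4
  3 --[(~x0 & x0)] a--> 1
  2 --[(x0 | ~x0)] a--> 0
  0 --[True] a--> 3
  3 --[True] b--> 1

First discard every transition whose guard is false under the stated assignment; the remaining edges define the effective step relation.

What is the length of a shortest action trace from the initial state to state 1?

Answer: 2

Analysis:
BFS to 1:
  L0 = {0}
  L1 = {3}
  L2 = {1}
1 enters at depth 2; path a·b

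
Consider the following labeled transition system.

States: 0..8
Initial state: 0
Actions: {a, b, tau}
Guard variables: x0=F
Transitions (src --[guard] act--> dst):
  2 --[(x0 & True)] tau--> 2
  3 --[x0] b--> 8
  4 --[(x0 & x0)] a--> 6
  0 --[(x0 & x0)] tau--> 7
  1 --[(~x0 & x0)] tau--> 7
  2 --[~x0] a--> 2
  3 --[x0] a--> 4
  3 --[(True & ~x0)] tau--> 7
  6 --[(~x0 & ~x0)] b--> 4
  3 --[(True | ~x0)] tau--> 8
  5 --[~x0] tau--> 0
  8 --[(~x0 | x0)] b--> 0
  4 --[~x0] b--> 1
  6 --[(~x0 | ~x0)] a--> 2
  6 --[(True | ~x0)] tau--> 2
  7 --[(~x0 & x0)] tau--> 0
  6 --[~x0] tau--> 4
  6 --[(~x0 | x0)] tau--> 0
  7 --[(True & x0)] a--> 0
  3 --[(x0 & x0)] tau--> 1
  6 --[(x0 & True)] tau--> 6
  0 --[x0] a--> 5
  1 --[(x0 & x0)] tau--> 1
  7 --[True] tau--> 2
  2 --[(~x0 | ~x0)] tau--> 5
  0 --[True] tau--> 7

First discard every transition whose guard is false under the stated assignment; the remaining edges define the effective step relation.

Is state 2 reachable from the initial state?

Answer: REACHABLE

Working:
Guard filter leaves 14 enabled edge(s).
L0 = {0}
L1 = {7}  total {0,7}
L2 = {2}  total {0,2,7}
L3 = {5}  total {0,2,5,7}
Reachable = {0,2,5,7}
Path to 2: tau·tau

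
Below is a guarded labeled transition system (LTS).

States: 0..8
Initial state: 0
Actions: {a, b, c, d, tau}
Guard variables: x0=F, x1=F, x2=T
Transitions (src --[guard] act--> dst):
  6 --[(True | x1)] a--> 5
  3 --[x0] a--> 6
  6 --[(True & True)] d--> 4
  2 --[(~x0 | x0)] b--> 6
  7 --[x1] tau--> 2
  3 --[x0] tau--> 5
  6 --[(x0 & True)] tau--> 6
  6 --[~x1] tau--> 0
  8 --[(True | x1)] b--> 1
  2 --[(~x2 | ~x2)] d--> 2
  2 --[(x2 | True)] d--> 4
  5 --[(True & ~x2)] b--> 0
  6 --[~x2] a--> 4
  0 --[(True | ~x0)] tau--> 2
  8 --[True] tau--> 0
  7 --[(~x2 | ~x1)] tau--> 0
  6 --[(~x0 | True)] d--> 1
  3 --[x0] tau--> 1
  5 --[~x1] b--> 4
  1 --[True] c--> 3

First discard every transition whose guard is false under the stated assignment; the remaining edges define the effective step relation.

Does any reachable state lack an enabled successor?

Answer: DEADLOCK at state 3

Analysis:
Reachable = {0,1,2,3,4,5,6}
  0: tau→2  [1 exit(s)]
  1: c→3  [1 exit(s)]
  2: b→6  d→4  [2 exit(s)]
  3: ∅  [no exit]
  4: ∅  [no exit]
  5: b→4  [1 exit(s)]
  6: a→5  d→1  d→4  tau→0  [4 exit(s)]
witness 3: tau·b·d·c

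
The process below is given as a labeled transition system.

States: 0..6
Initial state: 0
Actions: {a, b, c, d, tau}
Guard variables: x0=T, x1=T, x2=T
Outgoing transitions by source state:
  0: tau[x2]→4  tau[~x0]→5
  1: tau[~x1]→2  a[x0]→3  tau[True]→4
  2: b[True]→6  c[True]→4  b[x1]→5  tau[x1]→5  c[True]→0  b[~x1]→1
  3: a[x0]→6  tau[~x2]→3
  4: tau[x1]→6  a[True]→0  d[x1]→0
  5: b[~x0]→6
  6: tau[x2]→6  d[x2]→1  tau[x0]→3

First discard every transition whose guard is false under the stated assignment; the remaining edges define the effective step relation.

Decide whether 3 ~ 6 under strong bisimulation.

Answer: NOT BISIMILAR

Working:
Bisimulation quotient by refinement:
  P[0] = {{0,1,2,3,4,5,6}}
  P[1] = {{0},{1},{2},{3},{4},{5},{6}}
stable after 2 split(s): 7 block(s)
class of 3: {3}; class of 6: {6}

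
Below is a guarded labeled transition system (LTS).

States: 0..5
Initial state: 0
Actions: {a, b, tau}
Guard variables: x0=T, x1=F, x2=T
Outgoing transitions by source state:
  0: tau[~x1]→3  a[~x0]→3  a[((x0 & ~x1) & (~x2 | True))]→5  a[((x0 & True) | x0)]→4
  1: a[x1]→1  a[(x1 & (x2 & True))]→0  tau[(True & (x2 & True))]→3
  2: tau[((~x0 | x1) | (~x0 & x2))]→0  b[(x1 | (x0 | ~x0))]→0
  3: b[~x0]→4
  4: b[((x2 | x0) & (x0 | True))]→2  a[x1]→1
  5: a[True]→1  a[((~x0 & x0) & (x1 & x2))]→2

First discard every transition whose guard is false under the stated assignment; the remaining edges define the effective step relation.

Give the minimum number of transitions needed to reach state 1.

Answer: 2

Working:
Breadth-first toward 1:
  Layer 0: {0}
  Layer 1: {3,4,5}
  Layer 2: {1,2}
first hit 1 at d=2 via a·a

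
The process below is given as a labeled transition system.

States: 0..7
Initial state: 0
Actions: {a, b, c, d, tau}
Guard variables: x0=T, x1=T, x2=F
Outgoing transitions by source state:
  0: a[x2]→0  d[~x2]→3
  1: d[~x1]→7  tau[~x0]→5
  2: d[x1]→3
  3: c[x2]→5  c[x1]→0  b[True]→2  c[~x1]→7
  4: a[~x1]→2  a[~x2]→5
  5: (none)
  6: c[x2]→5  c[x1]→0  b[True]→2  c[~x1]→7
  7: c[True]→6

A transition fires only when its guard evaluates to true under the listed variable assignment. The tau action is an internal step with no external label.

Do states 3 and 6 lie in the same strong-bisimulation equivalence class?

Bisimulation quotient by refinement:
  π0 = {{0,1,2,3,4,5,6,7}}
  π1 = {{0,2},{1,5},{3,6},{4},{7}}
stable after 2 split(s): 5 block(s)
[3]={3,6}  [6]={3,6}

Answer: BISIMILAR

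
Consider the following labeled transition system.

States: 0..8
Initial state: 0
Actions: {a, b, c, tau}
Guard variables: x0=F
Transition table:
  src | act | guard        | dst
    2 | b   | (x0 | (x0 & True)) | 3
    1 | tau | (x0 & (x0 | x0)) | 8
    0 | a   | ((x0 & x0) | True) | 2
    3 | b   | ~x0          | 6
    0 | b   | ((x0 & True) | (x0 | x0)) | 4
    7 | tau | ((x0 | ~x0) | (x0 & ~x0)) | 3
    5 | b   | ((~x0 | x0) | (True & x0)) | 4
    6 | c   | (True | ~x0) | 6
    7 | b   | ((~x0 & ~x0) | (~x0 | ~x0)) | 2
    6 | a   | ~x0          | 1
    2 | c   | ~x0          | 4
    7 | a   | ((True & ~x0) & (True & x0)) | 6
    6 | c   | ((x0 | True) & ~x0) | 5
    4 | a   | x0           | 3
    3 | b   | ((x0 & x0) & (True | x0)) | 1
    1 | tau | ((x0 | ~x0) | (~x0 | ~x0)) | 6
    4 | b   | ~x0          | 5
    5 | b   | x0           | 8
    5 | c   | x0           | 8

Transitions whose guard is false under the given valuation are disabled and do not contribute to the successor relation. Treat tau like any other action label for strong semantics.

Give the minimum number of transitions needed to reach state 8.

Answer: UNREACHABLE

Analysis:
BFS to 8:
  L0 = {0}
  L1 = {2}
  L2 = {4}
  L3 = {5}
8 never appears.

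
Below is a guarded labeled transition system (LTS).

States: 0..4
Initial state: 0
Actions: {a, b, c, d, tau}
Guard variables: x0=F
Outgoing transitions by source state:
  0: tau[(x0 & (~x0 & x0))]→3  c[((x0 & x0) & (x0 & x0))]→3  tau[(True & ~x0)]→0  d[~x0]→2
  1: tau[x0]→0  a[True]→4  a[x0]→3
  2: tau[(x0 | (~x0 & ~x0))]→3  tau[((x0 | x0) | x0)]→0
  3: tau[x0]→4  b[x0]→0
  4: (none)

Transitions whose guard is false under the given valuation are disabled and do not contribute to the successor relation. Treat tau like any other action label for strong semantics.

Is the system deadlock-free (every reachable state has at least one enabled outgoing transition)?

R = {0,2,3}
  0: d→2  tau→0  [2 out]
  2: tau→3  [1 out]
  3: ∅  [STUCK]
witness 3: d·tau

Answer: DEADLOCK at state 3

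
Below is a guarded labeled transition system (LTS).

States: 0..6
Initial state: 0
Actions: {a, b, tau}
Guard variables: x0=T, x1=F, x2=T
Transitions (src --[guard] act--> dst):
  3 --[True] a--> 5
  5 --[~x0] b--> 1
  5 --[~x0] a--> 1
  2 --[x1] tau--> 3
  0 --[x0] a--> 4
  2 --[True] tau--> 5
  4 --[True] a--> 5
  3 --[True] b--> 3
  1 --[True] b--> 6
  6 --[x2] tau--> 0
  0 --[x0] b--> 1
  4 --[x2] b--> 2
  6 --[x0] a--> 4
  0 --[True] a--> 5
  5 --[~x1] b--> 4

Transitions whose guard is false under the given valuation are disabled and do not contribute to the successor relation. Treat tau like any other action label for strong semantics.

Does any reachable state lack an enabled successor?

Answer: DEADLOCK-FREE

Analysis:
Reach set: {0,1,2,4,5,6}
  0: a→4  a→5  b→1  [deg 3]
  1: b→6  [deg 1]
  2: tau→5  [deg 1]
  4: a→5  b→2  [deg 2]
  5: b→4  [deg 1]
  6: a→4  tau→0  [deg 2]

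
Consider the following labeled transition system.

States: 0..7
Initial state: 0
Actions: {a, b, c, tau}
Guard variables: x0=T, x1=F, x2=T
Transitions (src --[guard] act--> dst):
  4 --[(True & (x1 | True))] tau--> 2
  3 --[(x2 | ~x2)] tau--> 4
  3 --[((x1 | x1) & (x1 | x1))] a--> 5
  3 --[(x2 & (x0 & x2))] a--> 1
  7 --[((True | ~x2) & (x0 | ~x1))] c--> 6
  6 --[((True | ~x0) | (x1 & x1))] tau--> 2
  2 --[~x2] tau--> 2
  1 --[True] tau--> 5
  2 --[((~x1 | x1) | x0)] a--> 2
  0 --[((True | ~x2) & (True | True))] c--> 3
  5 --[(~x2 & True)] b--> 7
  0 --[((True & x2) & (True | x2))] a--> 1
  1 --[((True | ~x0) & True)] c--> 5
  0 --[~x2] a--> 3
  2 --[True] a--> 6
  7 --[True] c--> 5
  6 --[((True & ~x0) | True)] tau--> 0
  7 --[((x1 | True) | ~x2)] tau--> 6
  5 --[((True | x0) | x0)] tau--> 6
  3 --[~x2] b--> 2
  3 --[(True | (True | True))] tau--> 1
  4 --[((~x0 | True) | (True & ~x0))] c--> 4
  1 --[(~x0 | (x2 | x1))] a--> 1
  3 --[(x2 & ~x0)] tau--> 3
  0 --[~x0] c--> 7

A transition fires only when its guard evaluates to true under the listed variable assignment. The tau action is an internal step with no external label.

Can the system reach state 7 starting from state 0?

Answer: UNREACHABLE

Analysis:
After dropping false guards: 18 live edges.
depth 0: {0}
depth 1: {1,3}  cumulative {0,1,3}
depth 2: {4,5}  cumulative {0,1,3,4,5}
depth 3: {2,6}  cumulative {0,1,2,3,4,5,6}
R = {0,1,2,3,4,5,6}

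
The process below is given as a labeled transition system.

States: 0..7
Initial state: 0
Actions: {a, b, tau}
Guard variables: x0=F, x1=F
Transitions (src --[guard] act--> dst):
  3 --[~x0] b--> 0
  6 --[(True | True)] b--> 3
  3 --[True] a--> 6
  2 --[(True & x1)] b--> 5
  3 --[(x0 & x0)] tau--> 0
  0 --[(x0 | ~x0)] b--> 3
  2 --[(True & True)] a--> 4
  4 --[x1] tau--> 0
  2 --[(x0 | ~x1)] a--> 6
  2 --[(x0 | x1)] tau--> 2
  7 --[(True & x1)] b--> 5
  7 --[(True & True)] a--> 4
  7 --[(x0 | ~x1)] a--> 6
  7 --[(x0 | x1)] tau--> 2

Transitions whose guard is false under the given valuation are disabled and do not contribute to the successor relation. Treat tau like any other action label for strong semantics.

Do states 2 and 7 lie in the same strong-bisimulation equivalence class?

Answer: BISIMILAR

Trace:
Refine partition for ~:
  P[0] = {{0,1,2,3,4,5,6,7}}
  P[1] = {{0,6},{1,4,5},{2,7},{3}}
Fixed point at round 2; 4 class(es).
[2]={2,7}  [7]={2,7}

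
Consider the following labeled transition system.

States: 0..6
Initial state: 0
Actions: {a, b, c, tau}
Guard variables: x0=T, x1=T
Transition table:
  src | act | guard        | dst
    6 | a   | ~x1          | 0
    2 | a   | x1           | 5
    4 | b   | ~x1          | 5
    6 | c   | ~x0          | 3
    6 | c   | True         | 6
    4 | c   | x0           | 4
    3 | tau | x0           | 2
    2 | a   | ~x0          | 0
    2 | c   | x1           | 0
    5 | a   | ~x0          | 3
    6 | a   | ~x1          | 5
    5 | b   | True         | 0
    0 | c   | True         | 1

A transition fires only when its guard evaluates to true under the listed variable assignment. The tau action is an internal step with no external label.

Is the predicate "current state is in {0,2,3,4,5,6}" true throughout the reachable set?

Allowed set {0,2,3,4,5,6}
Reachable = {0,1}
  0: safe
  1: VIOLATES
counterexample path to 1: c

Answer: INVARIANT VIOLATED at state 1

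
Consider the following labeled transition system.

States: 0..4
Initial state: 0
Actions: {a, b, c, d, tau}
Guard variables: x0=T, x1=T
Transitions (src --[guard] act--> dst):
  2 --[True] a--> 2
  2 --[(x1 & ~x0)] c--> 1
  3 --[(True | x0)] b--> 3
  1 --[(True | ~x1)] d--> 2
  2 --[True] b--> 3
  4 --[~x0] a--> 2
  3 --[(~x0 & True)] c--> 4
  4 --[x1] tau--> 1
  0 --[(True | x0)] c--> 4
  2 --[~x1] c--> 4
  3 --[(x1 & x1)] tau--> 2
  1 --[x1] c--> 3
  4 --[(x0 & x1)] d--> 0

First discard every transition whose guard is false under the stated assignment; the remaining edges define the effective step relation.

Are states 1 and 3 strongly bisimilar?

Answer: NOT BISIMILAR

Analysis:
Refine partition for ~:
  round 0: {{0,1,2,3,4}}
  round 1: {{0},{1},{2},{3},{4}}
Fixed point at round 2; 5 class(es).
class of 1: {1}; class of 3: {3}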